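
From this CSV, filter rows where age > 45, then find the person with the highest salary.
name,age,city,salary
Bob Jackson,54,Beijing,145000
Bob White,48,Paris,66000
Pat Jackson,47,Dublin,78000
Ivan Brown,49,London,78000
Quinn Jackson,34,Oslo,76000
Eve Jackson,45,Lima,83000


Filter: age > 45
Sort by: salary (descending)

Filtered records (4):
  Bob Jackson, age 54, salary $145000
  Pat Jackson, age 47, salary $78000
  Ivan Brown, age 49, salary $78000
  Bob White, age 48, salary $66000

Highest salary: Bob Jackson ($145000)

Bob Jackson


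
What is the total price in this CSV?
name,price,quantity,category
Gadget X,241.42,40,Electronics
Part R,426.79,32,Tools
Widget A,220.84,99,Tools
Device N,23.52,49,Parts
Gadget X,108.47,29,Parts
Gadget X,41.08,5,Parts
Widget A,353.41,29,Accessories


Computing total price:
Values: [241.42, 426.79, 220.84, 23.52, 108.47, 41.08, 353.41]
Sum = 1415.53

1415.53


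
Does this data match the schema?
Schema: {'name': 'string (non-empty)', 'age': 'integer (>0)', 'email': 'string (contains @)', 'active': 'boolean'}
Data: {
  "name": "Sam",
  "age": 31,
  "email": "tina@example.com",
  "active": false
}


Validating each field against schema:
  name: OK (non-empty string)
  age: OK (positive integer)
  email: OK (string with @)
  active: OK (boolean)

Result: VALID

VALID


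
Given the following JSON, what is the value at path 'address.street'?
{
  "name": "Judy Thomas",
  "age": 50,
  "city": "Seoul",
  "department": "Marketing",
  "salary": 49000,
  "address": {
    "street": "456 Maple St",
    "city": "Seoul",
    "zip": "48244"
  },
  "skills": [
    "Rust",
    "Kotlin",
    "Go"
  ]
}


Query: address.street
Path: address -> street
Value: 456 Maple St

456 Maple St


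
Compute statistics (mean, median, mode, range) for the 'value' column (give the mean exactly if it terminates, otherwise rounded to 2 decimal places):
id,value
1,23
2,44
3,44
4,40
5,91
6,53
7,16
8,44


Data: [23, 44, 44, 40, 91, 53, 16, 44]
Count: 8
Sum: 355
Mean: 355/8 = 44.375
Sorted: [16, 23, 40, 44, 44, 44, 53, 91]
Median: 44.0
Mode: 44 (3 times)
Range: 91 - 16 = 75
Min: 16, Max: 91

mean=44.375, median=44.0, mode=44, range=75


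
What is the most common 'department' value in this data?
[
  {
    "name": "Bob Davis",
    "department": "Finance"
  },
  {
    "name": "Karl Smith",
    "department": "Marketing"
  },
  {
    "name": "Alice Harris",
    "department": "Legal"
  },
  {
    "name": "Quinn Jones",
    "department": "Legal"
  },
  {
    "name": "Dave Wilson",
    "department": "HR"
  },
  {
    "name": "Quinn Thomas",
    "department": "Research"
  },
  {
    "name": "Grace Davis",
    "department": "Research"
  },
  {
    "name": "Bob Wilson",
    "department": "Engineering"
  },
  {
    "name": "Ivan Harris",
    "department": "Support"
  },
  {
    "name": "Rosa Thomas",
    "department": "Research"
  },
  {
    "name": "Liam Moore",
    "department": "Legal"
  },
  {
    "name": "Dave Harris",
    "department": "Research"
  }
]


Counting 'department' values across 12 records:

  Research: 4 ####
  Legal: 3 ###
  Finance: 1 #
  Marketing: 1 #
  HR: 1 #
  Engineering: 1 #
  Support: 1 #

Most common: Research (4 times)

Research (4 times)


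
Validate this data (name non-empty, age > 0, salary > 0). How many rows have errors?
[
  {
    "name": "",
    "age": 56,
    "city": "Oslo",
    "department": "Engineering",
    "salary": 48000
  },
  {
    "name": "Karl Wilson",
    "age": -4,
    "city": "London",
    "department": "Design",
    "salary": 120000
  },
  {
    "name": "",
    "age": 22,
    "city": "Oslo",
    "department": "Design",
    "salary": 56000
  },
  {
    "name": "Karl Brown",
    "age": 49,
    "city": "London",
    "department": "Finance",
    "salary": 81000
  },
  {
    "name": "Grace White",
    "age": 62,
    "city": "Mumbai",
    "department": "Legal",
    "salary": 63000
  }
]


Validating 5 records:
Rules: name non-empty, age > 0, salary > 0

  Row 1 (???): empty name
  Row 2 (Karl Wilson): negative age: -4
  Row 3 (???): empty name
  Row 4 (Karl Brown): OK
  Row 5 (Grace White): OK

Total errors: 3

3 errors


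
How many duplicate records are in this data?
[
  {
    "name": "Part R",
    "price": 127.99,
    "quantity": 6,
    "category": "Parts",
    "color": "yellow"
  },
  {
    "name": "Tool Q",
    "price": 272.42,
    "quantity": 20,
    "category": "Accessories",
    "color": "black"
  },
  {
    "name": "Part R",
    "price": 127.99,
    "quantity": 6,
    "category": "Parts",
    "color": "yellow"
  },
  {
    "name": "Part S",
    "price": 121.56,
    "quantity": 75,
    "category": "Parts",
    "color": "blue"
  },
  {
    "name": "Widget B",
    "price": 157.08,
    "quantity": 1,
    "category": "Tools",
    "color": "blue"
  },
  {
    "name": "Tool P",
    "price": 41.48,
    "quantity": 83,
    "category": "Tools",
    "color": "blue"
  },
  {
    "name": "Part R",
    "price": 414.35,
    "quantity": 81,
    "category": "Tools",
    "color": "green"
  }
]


Checking 7 records for duplicates:

  Row 1: Part R ($127.99, qty 6)
  Row 2: Tool Q ($272.42, qty 20)
  Row 3: Part R ($127.99, qty 6) <-- DUPLICATE
  Row 4: Part S ($121.56, qty 75)
  Row 5: Widget B ($157.08, qty 1)
  Row 6: Tool P ($41.48, qty 83)
  Row 7: Part R ($414.35, qty 81)

Duplicates found: 1
Unique records: 6

1 duplicates, 6 unique


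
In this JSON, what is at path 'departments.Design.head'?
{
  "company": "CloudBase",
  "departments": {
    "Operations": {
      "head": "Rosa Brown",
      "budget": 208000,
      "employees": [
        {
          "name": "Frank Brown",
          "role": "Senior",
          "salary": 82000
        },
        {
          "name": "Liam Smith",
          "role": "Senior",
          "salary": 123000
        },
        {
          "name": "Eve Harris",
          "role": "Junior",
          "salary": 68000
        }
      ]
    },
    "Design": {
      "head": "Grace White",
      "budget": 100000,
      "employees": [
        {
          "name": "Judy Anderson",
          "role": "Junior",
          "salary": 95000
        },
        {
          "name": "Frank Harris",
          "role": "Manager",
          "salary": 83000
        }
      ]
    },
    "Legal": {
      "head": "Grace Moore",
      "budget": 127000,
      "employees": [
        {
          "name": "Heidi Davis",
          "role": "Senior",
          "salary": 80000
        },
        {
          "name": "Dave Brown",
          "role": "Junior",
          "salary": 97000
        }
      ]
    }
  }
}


Path: departments.Design.head

Navigate:
  -> departments
  -> Design
  -> head = 'Grace White'

Grace White


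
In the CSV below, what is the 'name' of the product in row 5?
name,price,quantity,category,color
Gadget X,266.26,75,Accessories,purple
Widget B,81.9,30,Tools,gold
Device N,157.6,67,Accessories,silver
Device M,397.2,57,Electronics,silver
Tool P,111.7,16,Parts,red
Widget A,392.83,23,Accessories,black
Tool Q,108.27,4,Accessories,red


Query: Row 5 ('Tool P'), column 'name'
Value: Tool P

Tool P


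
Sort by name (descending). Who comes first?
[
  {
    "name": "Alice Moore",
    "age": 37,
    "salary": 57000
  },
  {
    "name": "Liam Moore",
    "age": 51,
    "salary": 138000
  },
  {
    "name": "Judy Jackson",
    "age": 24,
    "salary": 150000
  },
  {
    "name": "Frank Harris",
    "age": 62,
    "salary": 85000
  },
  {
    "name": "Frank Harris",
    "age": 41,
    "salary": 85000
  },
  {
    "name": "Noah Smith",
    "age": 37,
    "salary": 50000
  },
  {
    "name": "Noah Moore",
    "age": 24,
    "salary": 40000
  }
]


Sort by: name (descending)

Sorted order:
  1. Noah Smith (name = Noah Smith)
  2. Noah Moore (name = Noah Moore)
  3. Liam Moore (name = Liam Moore)
  4. Judy Jackson (name = Judy Jackson)
  5. Frank Harris (name = Frank Harris)
  6. Frank Harris (name = Frank Harris)
  7. Alice Moore (name = Alice Moore)

First: Noah Smith

Noah Smith


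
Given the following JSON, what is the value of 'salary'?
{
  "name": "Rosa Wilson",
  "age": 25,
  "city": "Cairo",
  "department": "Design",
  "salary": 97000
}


Looking up field 'salary'
Value: 97000

97000


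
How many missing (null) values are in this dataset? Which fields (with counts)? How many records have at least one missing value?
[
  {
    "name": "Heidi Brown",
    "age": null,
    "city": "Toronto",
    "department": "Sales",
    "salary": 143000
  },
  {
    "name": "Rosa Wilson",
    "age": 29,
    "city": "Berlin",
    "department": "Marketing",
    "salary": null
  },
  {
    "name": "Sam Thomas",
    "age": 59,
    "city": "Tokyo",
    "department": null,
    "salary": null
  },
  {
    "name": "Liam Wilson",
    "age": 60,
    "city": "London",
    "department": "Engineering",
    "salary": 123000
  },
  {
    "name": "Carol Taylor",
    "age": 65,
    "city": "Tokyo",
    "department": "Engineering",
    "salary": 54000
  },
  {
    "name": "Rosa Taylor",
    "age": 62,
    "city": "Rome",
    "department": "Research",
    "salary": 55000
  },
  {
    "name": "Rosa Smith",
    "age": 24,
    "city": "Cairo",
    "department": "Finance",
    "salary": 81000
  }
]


Checking for missing (null) values in 7 records:

  Heidi Brown: age
  Rosa Wilson: salary
  Sam Thomas: department, salary
  Liam Wilson: complete
  Carol Taylor: complete
  Rosa Taylor: complete
  Rosa Smith: complete

Per field:
  name: 0 missing
  age: 1 missing
  city: 0 missing
  department: 1 missing
  salary: 2 missing

Total missing values: 4
Records with any missing: 3

4 missing values (age: 1, department: 1, salary: 2); 3 incomplete records


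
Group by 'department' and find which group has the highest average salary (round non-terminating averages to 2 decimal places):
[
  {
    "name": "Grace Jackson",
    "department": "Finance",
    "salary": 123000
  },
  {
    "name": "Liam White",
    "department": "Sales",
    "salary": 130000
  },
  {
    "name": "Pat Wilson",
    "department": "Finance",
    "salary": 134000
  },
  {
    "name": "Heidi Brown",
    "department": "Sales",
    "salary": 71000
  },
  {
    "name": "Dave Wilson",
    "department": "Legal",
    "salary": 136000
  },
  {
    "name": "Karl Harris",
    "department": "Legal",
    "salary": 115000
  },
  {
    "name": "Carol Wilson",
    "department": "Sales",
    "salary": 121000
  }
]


Group by: department

Groups:
  Finance: 2 people, avg salary = 257000/2 = $128500
  Legal: 2 people, avg salary = 251000/2 = $125500
  Sales: 3 people, avg salary = 322000/3 ≈ $107333.33

Highest average salary: Finance ($128500)

Finance ($128500)


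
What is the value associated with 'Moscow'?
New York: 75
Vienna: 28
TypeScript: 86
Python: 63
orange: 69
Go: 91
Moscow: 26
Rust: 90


Looking up key 'Moscow'
Value: 26

26


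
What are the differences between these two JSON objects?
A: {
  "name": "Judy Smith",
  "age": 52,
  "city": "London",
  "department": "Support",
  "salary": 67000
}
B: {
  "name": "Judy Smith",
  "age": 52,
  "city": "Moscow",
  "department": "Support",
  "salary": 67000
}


Comparing each field (in key order):
  name: same
  age: same
  city: DIFFERENT
  department: same
  salary: same
Differences:
  city: London -> Moscow

1 field(s) changed

1 change: city


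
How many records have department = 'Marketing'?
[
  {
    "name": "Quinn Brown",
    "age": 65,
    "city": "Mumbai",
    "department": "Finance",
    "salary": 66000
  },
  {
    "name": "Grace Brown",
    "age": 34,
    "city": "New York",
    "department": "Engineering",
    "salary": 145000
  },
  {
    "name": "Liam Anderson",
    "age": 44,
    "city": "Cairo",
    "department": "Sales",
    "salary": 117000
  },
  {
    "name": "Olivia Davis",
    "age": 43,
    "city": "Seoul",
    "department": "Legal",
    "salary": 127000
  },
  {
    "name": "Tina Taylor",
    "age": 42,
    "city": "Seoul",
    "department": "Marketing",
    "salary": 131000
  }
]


Data: 5 records
Condition: department = 'Marketing'

Checking each record:
  Quinn Brown: Finance
  Grace Brown: Engineering
  Liam Anderson: Sales
  Olivia Davis: Legal
  Tina Taylor: Marketing MATCH

Count: 1

1


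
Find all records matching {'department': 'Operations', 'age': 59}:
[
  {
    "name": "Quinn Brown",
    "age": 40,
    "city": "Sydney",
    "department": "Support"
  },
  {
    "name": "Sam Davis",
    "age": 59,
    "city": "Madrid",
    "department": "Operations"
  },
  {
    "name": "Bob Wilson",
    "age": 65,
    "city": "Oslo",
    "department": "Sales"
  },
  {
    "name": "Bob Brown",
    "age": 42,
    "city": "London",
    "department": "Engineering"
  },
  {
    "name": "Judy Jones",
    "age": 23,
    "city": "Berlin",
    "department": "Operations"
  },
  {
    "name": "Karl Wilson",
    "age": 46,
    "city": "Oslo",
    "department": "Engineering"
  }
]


Search criteria: {'department': 'Operations', 'age': 59}

Checking 6 records:
  Quinn Brown: {department: Support, age: 40}
  Sam Davis: {department: Operations, age: 59} <-- MATCH
  Bob Wilson: {department: Sales, age: 65}
  Bob Brown: {department: Engineering, age: 42}
  Judy Jones: {department: Operations, age: 23}
  Karl Wilson: {department: Engineering, age: 46}

Matches: ["Sam Davis"]

["Sam Davis"]


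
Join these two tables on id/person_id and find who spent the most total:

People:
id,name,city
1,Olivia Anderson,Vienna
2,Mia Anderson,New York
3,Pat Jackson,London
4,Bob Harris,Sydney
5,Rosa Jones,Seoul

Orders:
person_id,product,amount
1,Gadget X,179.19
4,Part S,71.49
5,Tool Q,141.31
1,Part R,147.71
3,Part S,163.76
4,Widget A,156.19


Join on: people.id = orders.person_id

Joined rows:
  Olivia Anderson (Vienna) bought Gadget X for $179.19
  Bob Harris (Sydney) bought Part S for $71.49
  Rosa Jones (Seoul) bought Tool Q for $141.31
  Olivia Anderson (Vienna) bought Part R for $147.71
  Pat Jackson (London) bought Part S for $163.76
  Bob Harris (Sydney) bought Widget A for $156.19

Total per person:
  Olivia Anderson: $326.90
  Bob Harris: $227.68
  Pat Jackson: $163.76
  Rosa Jones: $141.31

Top spender: Olivia Anderson ($326.90)

Olivia Anderson ($326.90)


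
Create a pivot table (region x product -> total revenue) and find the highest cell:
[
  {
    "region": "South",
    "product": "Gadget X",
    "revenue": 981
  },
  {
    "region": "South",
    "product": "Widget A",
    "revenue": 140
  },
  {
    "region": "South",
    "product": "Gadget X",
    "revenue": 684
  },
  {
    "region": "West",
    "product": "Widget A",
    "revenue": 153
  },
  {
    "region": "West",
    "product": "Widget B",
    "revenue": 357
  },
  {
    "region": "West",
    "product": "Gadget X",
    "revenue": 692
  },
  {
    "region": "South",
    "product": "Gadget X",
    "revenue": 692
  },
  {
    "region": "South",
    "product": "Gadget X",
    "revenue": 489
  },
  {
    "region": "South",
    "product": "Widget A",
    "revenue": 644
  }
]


Pivot: region (rows) x product (columns) -> total revenue

     Gadget X      Widget A      Widget B    
South         2846           784             0  
West           692           153           357  

Highest: South / Gadget X = $2846

South / Gadget X = $2846


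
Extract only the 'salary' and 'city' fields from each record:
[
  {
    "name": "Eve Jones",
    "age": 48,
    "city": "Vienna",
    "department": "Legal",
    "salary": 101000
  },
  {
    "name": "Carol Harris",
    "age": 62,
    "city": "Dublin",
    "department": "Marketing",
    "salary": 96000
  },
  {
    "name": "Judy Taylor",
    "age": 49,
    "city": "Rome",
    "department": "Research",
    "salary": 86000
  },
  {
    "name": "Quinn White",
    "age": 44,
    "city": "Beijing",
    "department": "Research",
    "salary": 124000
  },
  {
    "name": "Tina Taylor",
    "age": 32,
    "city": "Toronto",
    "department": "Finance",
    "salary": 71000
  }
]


Original: 5 records with fields: name, age, city, department, salary
Keep: ['salary', 'city']
Drop: ['name', 'age', 'department']
Result: 5 records, 2 fields each

[
  {
    "salary": 101000,
    "city": "Vienna"
  },
  {
    "salary": 96000,
    "city": "Dublin"
  },
  {
    "salary": 86000,
    "city": "Rome"
  },
  {
    "salary": 124000,
    "city": "Beijing"
  },
  {
    "salary": 71000,
    "city": "Toronto"
  }
]


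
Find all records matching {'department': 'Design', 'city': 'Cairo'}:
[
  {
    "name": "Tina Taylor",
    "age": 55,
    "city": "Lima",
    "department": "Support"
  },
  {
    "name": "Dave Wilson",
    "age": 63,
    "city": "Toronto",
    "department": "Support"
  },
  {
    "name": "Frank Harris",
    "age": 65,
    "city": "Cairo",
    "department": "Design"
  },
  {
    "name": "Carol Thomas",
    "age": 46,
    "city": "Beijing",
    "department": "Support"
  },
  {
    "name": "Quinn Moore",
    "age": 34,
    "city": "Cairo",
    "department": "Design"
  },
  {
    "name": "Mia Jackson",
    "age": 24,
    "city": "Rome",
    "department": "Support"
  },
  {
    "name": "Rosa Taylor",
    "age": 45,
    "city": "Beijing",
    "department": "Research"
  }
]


Search criteria: {'department': 'Design', 'city': 'Cairo'}

Checking 7 records:
  Tina Taylor: {department: Support, city: Lima}
  Dave Wilson: {department: Support, city: Toronto}
  Frank Harris: {department: Design, city: Cairo} <-- MATCH
  Carol Thomas: {department: Support, city: Beijing}
  Quinn Moore: {department: Design, city: Cairo} <-- MATCH
  Mia Jackson: {department: Support, city: Rome}
  Rosa Taylor: {department: Research, city: Beijing}

Matches: ["Frank Harris", "Quinn Moore"]

["Frank Harris", "Quinn Moore"]


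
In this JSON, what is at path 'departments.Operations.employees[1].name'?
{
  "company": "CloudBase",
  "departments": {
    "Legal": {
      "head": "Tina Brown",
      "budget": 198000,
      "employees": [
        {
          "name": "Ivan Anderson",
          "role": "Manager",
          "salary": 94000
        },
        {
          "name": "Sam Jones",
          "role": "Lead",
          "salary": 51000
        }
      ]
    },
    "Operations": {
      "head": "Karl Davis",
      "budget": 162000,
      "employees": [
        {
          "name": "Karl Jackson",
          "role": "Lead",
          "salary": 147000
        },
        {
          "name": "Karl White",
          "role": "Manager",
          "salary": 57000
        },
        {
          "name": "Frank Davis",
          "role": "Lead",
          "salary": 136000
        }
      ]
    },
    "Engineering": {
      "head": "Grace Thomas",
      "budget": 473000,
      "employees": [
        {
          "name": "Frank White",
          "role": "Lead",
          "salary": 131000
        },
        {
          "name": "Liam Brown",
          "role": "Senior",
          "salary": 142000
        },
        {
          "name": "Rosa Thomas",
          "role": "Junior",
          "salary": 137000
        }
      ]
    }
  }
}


Path: departments.Operations.employees[1].name

Navigate:
  -> departments
  -> Operations
  -> employees[1].name = 'Karl White'

Karl White


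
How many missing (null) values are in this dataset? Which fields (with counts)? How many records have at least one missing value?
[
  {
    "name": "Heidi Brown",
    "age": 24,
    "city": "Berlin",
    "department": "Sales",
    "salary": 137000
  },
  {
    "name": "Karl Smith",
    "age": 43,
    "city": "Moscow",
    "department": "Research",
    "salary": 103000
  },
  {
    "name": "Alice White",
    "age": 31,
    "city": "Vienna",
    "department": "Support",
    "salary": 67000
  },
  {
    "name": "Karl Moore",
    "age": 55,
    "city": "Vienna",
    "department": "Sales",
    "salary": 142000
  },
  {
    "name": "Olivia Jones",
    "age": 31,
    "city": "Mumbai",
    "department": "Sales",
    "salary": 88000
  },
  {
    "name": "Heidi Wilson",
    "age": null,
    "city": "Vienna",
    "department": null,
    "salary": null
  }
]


Checking for missing (null) values in 6 records:

  Heidi Brown: complete
  Karl Smith: complete
  Alice White: complete
  Karl Moore: complete
  Olivia Jones: complete
  Heidi Wilson: age, department, salary

Per field:
  name: 0 missing
  age: 1 missing
  city: 0 missing
  department: 1 missing
  salary: 1 missing

Total missing values: 3
Records with any missing: 1

3 missing values (age: 1, department: 1, salary: 1); 1 incomplete records


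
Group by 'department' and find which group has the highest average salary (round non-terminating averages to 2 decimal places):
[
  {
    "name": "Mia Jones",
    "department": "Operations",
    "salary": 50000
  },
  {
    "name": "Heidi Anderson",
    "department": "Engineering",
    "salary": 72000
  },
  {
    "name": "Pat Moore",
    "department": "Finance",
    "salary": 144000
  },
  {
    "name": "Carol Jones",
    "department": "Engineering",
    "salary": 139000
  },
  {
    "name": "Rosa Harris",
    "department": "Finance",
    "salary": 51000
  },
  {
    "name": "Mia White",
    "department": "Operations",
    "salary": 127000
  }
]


Group by: department

Groups:
  Engineering: 2 people, avg salary = 211000/2 = $105500
  Finance: 2 people, avg salary = 195000/2 = $97500
  Operations: 2 people, avg salary = 177000/2 = $88500

Highest average salary: Engineering ($105500)

Engineering ($105500)


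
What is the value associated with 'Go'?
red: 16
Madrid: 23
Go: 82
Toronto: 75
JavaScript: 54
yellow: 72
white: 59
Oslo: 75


Looking up key 'Go'
Value: 82

82


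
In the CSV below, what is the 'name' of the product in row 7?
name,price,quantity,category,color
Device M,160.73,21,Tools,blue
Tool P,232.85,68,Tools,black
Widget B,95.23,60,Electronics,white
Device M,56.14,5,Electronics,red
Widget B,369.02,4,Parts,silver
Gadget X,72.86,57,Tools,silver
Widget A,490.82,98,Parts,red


Query: Row 7 ('Widget A'), column 'name'
Value: Widget A

Widget A


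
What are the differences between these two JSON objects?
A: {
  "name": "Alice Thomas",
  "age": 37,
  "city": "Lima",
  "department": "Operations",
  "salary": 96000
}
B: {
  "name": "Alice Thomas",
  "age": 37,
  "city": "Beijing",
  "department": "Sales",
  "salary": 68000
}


Comparing each field (in key order):
  name: same
  age: same
  city: DIFFERENT
  department: DIFFERENT
  salary: DIFFERENT
Differences:
  city: Lima -> Beijing
  department: Operations -> Sales
  salary: 96000 -> 68000

3 field(s) changed

3 changes: city, department, salary


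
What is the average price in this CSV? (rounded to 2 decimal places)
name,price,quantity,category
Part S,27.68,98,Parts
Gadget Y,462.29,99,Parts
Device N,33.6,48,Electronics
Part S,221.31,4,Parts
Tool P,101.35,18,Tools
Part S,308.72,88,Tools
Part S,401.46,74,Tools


Computing average price:
Values: [27.68, 462.29, 33.6, 221.31, 101.35, 308.72, 401.46]
Sum = 1556.41
Count = 7
Average = 1556.41/7 ≈ 222.34 (rounded to 2 decimal places)

222.34


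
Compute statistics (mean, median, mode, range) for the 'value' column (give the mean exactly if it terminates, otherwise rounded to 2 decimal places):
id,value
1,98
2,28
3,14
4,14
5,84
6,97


Data: [98, 28, 14, 14, 84, 97]
Count: 6
Sum: 335
Mean: 335/6 ≈ 55.83 (rounded to 2 decimal places)
Sorted: [14, 14, 28, 84, 97, 98]
Median: 56.0
Mode: 14 (2 times)
Range: 98 - 14 = 84
Min: 14, Max: 98

mean≈55.83, median=56.0, mode=14, range=84


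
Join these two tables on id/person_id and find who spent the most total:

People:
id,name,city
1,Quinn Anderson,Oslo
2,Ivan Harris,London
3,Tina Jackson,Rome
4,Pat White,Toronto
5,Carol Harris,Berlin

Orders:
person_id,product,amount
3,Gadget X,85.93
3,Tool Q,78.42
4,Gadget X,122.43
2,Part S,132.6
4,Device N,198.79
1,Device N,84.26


Join on: people.id = orders.person_id

Joined rows:
  Tina Jackson (Rome) bought Gadget X for $85.93
  Tina Jackson (Rome) bought Tool Q for $78.42
  Pat White (Toronto) bought Gadget X for $122.43
  Ivan Harris (London) bought Part S for $132.6
  Pat White (Toronto) bought Device N for $198.79
  Quinn Anderson (Oslo) bought Device N for $84.26

Total per person:
  Pat White: $321.22
  Tina Jackson: $164.35
  Ivan Harris: $132.60
  Quinn Anderson: $84.26

Top spender: Pat White ($321.22)

Pat White ($321.22)


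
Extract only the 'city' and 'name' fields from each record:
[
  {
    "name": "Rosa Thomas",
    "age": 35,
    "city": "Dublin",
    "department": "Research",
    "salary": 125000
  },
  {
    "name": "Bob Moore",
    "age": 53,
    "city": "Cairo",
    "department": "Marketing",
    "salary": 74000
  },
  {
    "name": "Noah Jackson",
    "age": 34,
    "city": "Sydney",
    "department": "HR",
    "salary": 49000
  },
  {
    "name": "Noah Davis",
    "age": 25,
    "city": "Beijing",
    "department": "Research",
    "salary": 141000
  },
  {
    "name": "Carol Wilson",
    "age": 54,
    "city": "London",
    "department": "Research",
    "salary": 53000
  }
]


Original: 5 records with fields: name, age, city, department, salary
Keep: ['city', 'name']
Drop: ['age', 'department', 'salary']
Result: 5 records, 2 fields each

[
  {
    "city": "Dublin",
    "name": "Rosa Thomas"
  },
  {
    "city": "Cairo",
    "name": "Bob Moore"
  },
  {
    "city": "Sydney",
    "name": "Noah Jackson"
  },
  {
    "city": "Beijing",
    "name": "Noah Davis"
  },
  {
    "city": "London",
    "name": "Carol Wilson"
  }
]


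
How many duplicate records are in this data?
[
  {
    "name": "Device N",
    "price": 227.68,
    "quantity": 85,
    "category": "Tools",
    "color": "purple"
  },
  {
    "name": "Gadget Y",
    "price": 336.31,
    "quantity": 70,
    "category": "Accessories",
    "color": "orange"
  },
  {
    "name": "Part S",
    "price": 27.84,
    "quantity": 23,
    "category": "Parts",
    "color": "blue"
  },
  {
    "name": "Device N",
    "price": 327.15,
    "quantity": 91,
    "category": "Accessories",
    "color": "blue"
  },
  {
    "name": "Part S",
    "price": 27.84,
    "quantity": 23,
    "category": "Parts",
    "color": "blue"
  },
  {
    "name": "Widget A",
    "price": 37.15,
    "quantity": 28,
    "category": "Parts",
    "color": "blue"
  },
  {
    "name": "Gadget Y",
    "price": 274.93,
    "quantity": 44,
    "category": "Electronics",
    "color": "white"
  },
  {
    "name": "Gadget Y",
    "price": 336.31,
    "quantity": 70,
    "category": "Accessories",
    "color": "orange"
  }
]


Checking 8 records for duplicates:

  Row 1: Device N ($227.68, qty 85)
  Row 2: Gadget Y ($336.31, qty 70)
  Row 3: Part S ($27.84, qty 23)
  Row 4: Device N ($327.15, qty 91)
  Row 5: Part S ($27.84, qty 23) <-- DUPLICATE
  Row 6: Widget A ($37.15, qty 28)
  Row 7: Gadget Y ($274.93, qty 44)
  Row 8: Gadget Y ($336.31, qty 70) <-- DUPLICATE

Duplicates found: 2
Unique records: 6

2 duplicates, 6 unique


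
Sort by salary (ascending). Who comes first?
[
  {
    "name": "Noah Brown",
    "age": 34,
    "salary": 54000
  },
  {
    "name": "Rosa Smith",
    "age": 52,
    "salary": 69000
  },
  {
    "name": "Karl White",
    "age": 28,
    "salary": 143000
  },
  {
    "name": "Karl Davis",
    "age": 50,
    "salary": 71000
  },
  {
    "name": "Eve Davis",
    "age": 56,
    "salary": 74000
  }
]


Sort by: salary (ascending)

Sorted order:
  1. Noah Brown (salary = 54000)
  2. Rosa Smith (salary = 69000)
  3. Karl Davis (salary = 71000)
  4. Eve Davis (salary = 74000)
  5. Karl White (salary = 143000)

First: Noah Brown

Noah Brown


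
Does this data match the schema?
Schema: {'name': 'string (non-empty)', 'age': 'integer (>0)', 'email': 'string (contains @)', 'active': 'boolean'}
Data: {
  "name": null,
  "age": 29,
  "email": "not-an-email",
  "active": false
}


Validating each field against schema:
  name: FAIL (null is not a string)
  age: OK (positive integer)
  email: FAIL ("not-an-email" does not contain @)
  active: OK (boolean)

Result: INVALID (2 errors: name, email)

INVALID (2 errors: name, email)


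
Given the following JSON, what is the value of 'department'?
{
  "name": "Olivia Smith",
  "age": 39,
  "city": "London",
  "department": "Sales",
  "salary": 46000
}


Looking up field 'department'
Value: Sales

Sales


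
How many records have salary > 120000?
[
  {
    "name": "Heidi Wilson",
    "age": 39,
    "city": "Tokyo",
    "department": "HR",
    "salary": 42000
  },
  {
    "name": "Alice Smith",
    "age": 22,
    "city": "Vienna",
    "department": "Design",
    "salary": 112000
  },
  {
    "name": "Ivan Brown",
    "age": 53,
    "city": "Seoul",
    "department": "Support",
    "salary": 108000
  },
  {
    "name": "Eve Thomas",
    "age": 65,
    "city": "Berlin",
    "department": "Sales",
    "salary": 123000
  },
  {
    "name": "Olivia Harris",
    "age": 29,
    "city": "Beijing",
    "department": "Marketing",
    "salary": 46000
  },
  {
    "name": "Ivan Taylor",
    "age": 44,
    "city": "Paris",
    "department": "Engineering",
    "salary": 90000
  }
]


Data: 6 records
Condition: salary > 120000

Checking each record:
  Heidi Wilson: 42000
  Alice Smith: 112000
  Ivan Brown: 108000
  Eve Thomas: 123000 MATCH
  Olivia Harris: 46000
  Ivan Taylor: 90000

Count: 1

1


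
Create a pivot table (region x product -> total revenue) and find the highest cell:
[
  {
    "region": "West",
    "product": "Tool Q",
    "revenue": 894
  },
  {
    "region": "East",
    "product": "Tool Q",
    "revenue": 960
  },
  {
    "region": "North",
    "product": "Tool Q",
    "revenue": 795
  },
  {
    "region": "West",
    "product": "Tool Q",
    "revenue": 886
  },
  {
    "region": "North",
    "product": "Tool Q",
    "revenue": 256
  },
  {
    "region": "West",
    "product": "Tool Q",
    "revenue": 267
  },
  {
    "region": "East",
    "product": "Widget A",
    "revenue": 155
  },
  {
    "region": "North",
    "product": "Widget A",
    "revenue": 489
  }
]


Pivot: region (rows) x product (columns) -> total revenue

     Tool Q        Widget A    
East           960           155  
North         1051           489  
West          2047             0  

Highest: West / Tool Q = $2047

West / Tool Q = $2047


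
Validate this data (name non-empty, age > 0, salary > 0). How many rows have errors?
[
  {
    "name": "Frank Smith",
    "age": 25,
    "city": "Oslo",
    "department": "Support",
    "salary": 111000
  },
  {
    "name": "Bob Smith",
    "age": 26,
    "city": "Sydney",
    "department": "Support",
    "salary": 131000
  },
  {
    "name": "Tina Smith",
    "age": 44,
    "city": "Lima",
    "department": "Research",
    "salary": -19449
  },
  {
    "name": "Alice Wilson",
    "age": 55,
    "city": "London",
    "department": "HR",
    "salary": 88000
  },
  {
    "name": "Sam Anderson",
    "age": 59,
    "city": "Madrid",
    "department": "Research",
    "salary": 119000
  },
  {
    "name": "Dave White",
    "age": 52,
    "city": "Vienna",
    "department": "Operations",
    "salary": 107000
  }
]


Validating 6 records:
Rules: name non-empty, age > 0, salary > 0

  Row 1 (Frank Smith): OK
  Row 2 (Bob Smith): OK
  Row 3 (Tina Smith): negative salary: -19449
  Row 4 (Alice Wilson): OK
  Row 5 (Sam Anderson): OK
  Row 6 (Dave White): OK

Total errors: 1

1 errors


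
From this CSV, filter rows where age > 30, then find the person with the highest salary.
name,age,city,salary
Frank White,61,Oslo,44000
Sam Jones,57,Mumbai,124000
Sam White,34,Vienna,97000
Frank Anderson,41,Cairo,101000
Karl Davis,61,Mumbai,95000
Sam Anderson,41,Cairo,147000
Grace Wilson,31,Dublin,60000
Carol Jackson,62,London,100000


Filter: age > 30
Sort by: salary (descending)

Filtered records (8):
  Sam Anderson, age 41, salary $147000
  Sam Jones, age 57, salary $124000
  Frank Anderson, age 41, salary $101000
  Carol Jackson, age 62, salary $100000
  Sam White, age 34, salary $97000
  Karl Davis, age 61, salary $95000
  Grace Wilson, age 31, salary $60000
  Frank White, age 61, salary $44000

Highest salary: Sam Anderson ($147000)

Sam Anderson


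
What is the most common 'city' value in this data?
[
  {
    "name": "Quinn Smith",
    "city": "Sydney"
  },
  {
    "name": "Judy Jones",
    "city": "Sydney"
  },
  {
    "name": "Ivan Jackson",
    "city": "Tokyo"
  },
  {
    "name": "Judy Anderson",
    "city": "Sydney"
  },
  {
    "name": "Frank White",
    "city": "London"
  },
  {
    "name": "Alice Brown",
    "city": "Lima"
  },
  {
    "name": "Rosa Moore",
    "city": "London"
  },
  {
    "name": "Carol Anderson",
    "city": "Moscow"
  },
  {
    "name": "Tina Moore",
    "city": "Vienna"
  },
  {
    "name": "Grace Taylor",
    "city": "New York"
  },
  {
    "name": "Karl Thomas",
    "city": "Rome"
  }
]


Counting 'city' values across 11 records:

  Sydney: 3 ###
  London: 2 ##
  Tokyo: 1 #
  Lima: 1 #
  Moscow: 1 #
  Vienna: 1 #
  New York: 1 #
  Rome: 1 #

Most common: Sydney (3 times)

Sydney (3 times)


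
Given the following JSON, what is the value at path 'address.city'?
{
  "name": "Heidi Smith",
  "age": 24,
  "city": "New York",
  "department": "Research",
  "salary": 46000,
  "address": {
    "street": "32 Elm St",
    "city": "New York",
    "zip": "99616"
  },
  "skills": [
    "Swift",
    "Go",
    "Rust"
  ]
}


Query: address.city
Path: address -> city
Value: New York

New York


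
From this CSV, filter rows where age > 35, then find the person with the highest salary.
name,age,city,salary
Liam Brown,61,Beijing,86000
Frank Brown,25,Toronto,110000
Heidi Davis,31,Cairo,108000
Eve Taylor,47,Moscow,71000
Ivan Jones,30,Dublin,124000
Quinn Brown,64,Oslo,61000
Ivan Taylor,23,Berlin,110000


Filter: age > 35
Sort by: salary (descending)

Filtered records (3):
  Liam Brown, age 61, salary $86000
  Eve Taylor, age 47, salary $71000
  Quinn Brown, age 64, salary $61000

Highest salary: Liam Brown ($86000)

Liam Brown


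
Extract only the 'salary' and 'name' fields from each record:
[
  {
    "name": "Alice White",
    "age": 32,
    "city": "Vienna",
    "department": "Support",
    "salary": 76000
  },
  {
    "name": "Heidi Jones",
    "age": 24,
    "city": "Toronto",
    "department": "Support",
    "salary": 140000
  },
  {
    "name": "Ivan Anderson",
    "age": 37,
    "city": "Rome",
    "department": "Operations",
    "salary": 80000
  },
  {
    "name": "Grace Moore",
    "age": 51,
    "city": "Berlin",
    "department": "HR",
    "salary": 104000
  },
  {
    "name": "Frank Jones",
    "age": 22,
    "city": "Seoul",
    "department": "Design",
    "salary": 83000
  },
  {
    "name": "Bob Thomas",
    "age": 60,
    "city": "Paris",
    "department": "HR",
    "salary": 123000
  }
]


Original: 6 records with fields: name, age, city, department, salary
Keep: ['salary', 'name']
Drop: ['age', 'city', 'department']
Result: 6 records, 2 fields each

[
  {
    "salary": 76000,
    "name": "Alice White"
  },
  {
    "salary": 140000,
    "name": "Heidi Jones"
  },
  {
    "salary": 80000,
    "name": "Ivan Anderson"
  },
  {
    "salary": 104000,
    "name": "Grace Moore"
  },
  {
    "salary": 83000,
    "name": "Frank Jones"
  },
  {
    "salary": 123000,
    "name": "Bob Thomas"
  }
]


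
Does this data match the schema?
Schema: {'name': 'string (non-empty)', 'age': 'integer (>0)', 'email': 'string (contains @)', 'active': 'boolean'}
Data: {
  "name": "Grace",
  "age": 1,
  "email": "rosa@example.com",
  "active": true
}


Validating each field against schema:
  name: OK (non-empty string)
  age: OK (positive integer)
  email: OK (string with @)
  active: OK (boolean)

Result: VALID

VALID


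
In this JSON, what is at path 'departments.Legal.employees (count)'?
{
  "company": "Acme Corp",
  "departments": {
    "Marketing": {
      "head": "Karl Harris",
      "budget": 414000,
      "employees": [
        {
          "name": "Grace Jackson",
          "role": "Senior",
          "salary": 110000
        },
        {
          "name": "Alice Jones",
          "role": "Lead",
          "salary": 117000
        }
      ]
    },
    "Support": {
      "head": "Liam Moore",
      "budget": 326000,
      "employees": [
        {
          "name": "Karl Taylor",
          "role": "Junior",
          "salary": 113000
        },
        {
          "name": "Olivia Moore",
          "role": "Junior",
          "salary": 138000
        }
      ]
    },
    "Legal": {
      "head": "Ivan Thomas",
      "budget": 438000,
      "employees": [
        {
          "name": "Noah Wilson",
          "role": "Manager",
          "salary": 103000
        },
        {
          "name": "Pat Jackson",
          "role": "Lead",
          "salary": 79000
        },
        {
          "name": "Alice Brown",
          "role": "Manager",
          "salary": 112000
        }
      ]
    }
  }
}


Path: departments.Legal.employees (count)

Navigate:
  -> departments
  -> Legal
  -> employees (array, length 3)

3


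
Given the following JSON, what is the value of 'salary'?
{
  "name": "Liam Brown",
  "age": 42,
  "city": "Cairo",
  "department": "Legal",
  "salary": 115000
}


Looking up field 'salary'
Value: 115000

115000


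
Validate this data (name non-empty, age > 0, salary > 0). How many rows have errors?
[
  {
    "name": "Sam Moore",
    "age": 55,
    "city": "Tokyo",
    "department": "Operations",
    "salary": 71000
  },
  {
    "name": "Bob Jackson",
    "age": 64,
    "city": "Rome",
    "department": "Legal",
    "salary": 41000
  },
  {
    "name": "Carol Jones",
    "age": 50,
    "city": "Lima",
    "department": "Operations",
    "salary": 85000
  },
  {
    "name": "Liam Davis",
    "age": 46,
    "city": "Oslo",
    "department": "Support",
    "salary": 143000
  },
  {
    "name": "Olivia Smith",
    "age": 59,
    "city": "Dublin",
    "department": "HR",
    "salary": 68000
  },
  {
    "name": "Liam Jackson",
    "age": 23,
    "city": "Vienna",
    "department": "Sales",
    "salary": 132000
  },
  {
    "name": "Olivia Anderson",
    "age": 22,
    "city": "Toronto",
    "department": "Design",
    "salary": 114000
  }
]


Validating 7 records:
Rules: name non-empty, age > 0, salary > 0

  Row 1 (Sam Moore): OK
  Row 2 (Bob Jackson): OK
  Row 3 (Carol Jones): OK
  Row 4 (Liam Davis): OK
  Row 5 (Olivia Smith): OK
  Row 6 (Liam Jackson): OK
  Row 7 (Olivia Anderson): OK

Total errors: 0

0 errors


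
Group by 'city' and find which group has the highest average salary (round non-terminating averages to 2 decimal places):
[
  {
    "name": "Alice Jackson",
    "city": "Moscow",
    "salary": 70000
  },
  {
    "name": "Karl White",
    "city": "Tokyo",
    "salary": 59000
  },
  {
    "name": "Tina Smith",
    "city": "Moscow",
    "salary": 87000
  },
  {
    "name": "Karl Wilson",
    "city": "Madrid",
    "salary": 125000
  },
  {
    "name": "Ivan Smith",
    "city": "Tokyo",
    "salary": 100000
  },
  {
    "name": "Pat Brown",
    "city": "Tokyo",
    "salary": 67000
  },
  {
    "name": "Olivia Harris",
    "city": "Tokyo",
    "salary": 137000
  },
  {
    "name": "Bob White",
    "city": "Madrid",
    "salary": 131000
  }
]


Group by: city

Groups:
  Madrid: 2 people, avg salary = 256000/2 = $128000
  Moscow: 2 people, avg salary = 157000/2 = $78500
  Tokyo: 4 people, avg salary = 363000/4 = $90750

Highest average salary: Madrid ($128000)

Madrid ($128000)


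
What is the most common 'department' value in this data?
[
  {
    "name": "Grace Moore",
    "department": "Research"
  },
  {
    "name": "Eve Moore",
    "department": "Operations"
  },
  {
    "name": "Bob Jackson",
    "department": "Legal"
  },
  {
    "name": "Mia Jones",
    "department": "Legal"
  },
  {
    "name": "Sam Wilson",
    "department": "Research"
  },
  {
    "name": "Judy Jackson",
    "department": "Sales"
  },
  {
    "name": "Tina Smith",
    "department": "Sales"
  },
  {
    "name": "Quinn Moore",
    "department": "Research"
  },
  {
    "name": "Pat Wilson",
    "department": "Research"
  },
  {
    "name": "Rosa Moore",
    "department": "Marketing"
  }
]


Counting 'department' values across 10 records:

  Research: 4 ####
  Legal: 2 ##
  Sales: 2 ##
  Operations: 1 #
  Marketing: 1 #

Most common: Research (4 times)

Research (4 times)


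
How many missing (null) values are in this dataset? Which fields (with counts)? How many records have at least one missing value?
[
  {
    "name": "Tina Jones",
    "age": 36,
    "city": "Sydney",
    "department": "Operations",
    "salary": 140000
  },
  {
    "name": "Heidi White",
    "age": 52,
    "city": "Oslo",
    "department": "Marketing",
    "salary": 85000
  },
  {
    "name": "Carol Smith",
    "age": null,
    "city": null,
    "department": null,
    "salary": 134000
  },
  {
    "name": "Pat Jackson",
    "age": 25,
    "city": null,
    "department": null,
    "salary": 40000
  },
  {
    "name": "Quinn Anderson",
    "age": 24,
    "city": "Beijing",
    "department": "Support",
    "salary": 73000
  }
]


Checking for missing (null) values in 5 records:

  Tina Jones: complete
  Heidi White: complete
  Carol Smith: age, city, department
  Pat Jackson: city, department
  Quinn Anderson: complete

Per field:
  name: 0 missing
  age: 1 missing
  city: 2 missing
  department: 2 missing
  salary: 0 missing

Total missing values: 5
Records with any missing: 2

5 missing values (age: 1, city: 2, department: 2); 2 incomplete records
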